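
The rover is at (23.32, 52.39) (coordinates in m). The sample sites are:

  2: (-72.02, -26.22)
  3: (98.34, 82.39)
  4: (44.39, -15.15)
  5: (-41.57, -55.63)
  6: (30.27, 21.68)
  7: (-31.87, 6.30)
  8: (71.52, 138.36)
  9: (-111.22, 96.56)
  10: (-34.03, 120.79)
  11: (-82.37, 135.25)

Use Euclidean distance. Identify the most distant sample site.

9

Distances from (23.32, 52.39):
2: √((-95.34)² + (-78.61)²) = √(9089.7156 + 6179.5321) = 123.57 m
3: √((75.02)² + (30.00)²) = √(5628.0004 + 900.0000) = 80.80 m
4: √((21.07)² + (-67.54)²) = √(443.9449 + 4561.6516) = 70.75 m
5: √((-64.89)² + (-108.02)²) = √(4210.7121 + 11668.3204) = 126.01 m
6: √((6.95)² + (-30.71)²) = √(48.3025 + 943.1041) = 31.49 m
7: √((-55.19)² + (-46.09)²) = √(3045.9361 + 2124.2881) = 71.90 m
8: √((48.20)² + (85.97)²) = √(2323.2400 + 7390.8409) = 98.56 m
9: √((-134.54)² + (44.17)²) = √(18101.0116 + 1950.9889) = 141.61 m
10: √((-57.35)² + (68.40)²) = √(3289.0225 + 4678.5600) = 89.26 m
11: √((-105.69)² + (82.86)²) = √(11170.3761 + 6865.7796) = 134.30 m
Maximum: 9 at 141.61 m.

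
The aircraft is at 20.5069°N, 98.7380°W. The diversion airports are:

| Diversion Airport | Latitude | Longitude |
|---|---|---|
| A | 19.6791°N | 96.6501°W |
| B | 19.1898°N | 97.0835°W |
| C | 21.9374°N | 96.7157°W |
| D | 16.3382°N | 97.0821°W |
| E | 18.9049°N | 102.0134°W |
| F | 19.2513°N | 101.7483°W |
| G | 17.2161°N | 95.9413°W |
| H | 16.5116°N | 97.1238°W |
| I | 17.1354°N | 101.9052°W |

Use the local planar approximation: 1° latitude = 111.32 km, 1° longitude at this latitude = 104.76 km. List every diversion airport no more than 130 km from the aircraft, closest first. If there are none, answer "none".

Distances from 20.5069°N, 98.7380°W:
A: 237.3476 km
B: 227.0220 km
C: 265.0310 km
D: 495.4230 km
E: 386.7067 km
F: 344.9463 km
G: 469.0817 km
H: 475.8200 km
I: 500.9492 km
Threshold 130 km: none within range.

none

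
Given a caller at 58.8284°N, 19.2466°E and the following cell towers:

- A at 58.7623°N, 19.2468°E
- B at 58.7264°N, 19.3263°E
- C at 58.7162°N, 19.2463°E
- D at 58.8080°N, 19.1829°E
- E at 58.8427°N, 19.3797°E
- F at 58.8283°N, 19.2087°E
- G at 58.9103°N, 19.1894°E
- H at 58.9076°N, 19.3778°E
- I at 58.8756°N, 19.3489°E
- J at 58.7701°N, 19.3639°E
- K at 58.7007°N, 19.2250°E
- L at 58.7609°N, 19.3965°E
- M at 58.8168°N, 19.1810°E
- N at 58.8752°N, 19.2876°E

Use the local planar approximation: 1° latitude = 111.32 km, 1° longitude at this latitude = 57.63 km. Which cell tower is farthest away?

K

Distances from 58.8284°N, 19.2466°E:
A: √((-0.0661·111.32)² + (0.0002·57.63)²) = √(54.143872 + 0.000133) = 7.3583 km
B: √((-0.1020·111.32)² + (0.0797·57.63)²) = √(128.927850 + 21.096669) = 12.2484 km
C: √((-0.1122·111.32)² + (-0.0003·57.63)²) = √(156.002698 + 0.000299) = 12.4901 km
D: √((-0.0204·111.32)² + (-0.0637·57.63)²) = √(5.157114 + 13.476469) = 4.3167 km
E: √((0.0143·111.32)² + (0.1331·57.63)²) = √(2.534069 + 58.837383) = 7.8340 km
F: √((-0.0001·111.32)² + (-0.0379·57.63)²) = √(0.000124 + 4.770629) = 2.1842 km
G: √((0.0819·111.32)² + (-0.0572·57.63)²) = √(83.121658 + 10.866490) = 9.6947 km
H: √((0.0792·111.32)² + (0.1312·57.63)²) = √(77.731448 + 57.169568) = 11.6147 km
I: √((0.0472·111.32)² + (0.1023·57.63)²) = √(27.607711 + 34.757498) = 7.8972 km
J: √((-0.0583·111.32)² + (0.1173·57.63)²) = √(42.119529 + 45.697586) = 9.3711 km
K: √((-0.1277·111.32)² + (-0.0216·57.63)²) = √(202.082260 + 1.549547) = 14.2700 km
L: √((-0.0675·111.32)² + (0.1499·57.63)²) = √(56.461699 + 74.627777) = 11.4494 km
M: √((-0.0116·111.32)² + (-0.0656·57.63)²) = √(1.667487 + 14.292392) = 3.9950 km
N: √((0.0468·111.32)² + (0.0410·57.63)²) = √(27.141766 + 5.582966) = 5.7206 km
Maximum: K at 14.2700 km.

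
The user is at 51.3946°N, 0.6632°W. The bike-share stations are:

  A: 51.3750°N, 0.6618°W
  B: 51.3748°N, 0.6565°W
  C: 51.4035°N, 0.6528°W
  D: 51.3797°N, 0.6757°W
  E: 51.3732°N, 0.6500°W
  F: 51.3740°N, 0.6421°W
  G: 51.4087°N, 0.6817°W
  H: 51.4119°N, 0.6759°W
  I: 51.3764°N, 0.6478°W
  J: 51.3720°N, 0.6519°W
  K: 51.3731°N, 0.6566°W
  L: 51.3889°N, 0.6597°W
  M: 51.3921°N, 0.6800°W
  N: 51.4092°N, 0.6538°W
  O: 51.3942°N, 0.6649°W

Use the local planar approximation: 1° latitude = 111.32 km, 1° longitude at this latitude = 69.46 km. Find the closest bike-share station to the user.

O

Distances from 51.3946°N, 0.6632°W:
A: √((-0.0196·111.32)² + (0.0014·69.46)²) = √(4.760565 + 0.009456) = 2.1840 km
B: √((-0.0198·111.32)² + (0.0067·69.46)²) = √(4.858216 + 0.216580) = 2.2527 km
C: √((0.0089·111.32)² + (0.0104·69.46)²) = √(0.981582 + 0.521839) = 1.2261 km
D: √((-0.0149·111.32)² + (-0.0125·69.46)²) = √(2.751180 + 0.753858) = 1.8722 km
E: √((-0.0214·111.32)² + (0.0132·69.46)²) = √(5.675106 + 0.840654) = 2.5526 km
F: √((-0.0206·111.32)² + (0.0211·69.46)²) = √(5.258730 + 2.148001) = 2.7215 km
G: √((0.0141·111.32)² + (-0.0185·69.46)²) = √(2.463682 + 1.651251) = 2.0285 km
H: √((0.0173·111.32)² + (-0.0127·69.46)²) = √(3.708844 + 0.778175) = 2.1183 km
I: √((-0.0182·111.32)² + (0.0154·69.46)²) = √(4.104773 + 1.144224) = 2.2911 km
J: √((-0.0226·111.32)² + (0.0113·69.46)²) = √(6.329411 + 0.616065) = 2.6354 km
K: √((-0.0215·111.32)² + (0.0066·69.46)²) = √(5.728268 + 0.210164) = 2.4369 km
L: √((-0.0057·111.32)² + (0.0035·69.46)²) = √(0.402621 + 0.059102) = 0.6795 km
M: √((-0.0025·111.32)² + (-0.0168·69.46)²) = √(0.077451 + 1.361721) = 1.1997 km
N: √((0.0146·111.32)² + (0.0094·69.46)²) = √(2.641509 + 0.426310) = 1.7515 km
O: √((-0.0004·111.32)² + (-0.0017·69.46)²) = √(0.001983 + 0.013943) = 0.1262 km
Minimum: O at 0.1262 km.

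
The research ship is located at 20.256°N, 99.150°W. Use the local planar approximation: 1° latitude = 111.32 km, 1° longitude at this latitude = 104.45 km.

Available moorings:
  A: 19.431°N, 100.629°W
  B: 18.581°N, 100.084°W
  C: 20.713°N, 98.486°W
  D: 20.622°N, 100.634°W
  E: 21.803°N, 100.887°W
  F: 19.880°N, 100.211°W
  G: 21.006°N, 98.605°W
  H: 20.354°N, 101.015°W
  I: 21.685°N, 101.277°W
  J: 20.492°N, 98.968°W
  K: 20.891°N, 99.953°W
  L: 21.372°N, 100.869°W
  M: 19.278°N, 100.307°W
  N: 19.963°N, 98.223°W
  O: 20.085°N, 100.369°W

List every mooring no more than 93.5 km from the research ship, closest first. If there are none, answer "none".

J, C

Distances from 20.256°N, 99.150°W:
A: √((-0.825·111.32)² + (-1.479·104.45)²) = √(8434.40192 + 23864.54929) = 179.719 km
B: √((-1.675·111.32)² + (-0.934·104.45)²) = √(34767.70452 + 9517.23167) = 210.440 km
C: √((0.457·111.32)² + (0.664·104.45)²) = √(2588.08655 + 4810.08828) = 86.013 km
D: √((0.366·111.32)² + (-1.484·104.45)²) = √(1660.00183 + 24026.17801) = 160.269 km
E: √((1.547·111.32)² + (-1.737·104.45)²) = √(29656.98672 + 32916.71790) = 250.147 km
F: √((-0.376·111.32)² + (-1.061·104.45)²) = √(1751.95152 + 12281.39378) = 118.462 km
G: √((0.750·111.32)² + (0.545·104.45)²) = √(6970.58010 + 3240.48409) = 101.050 km
H: √((0.098·111.32)² + (-1.865·104.45)²) = √(119.01414 + 37946.74780) = 195.104 km
I: √((1.429·111.32)² + (-2.127·104.45)²) = √(25305.26286 + 49357.35387) = 273.245 km
J: √((0.236·111.32)² + (0.182·104.45)²) = √(690.19276 + 361.37630) = 32.428 km
K: √((0.635·111.32)² + (-0.803·104.45)²) = √(4996.82162 + 7034.73884) = 109.688 km
L: √((1.116·111.32)² + (-1.719·104.45)²) = √(15433.86810 + 32238.04091) = 218.339 km
M: √((-0.978·111.32)² + (-1.157·104.45)²) = √(11852.88593 + 14604.39621) = 162.657 km
N: √((-0.293·111.32)² + (0.927·104.45)²) = √(1063.85303 + 9375.10967) = 102.171 km
O: √((-0.171·111.32)² + (-1.219·104.45)²) = √(362.35864 + 16211.54103) = 128.740 km
Threshold 93.5 km: J (32.428 km), C (86.013 km) are within range.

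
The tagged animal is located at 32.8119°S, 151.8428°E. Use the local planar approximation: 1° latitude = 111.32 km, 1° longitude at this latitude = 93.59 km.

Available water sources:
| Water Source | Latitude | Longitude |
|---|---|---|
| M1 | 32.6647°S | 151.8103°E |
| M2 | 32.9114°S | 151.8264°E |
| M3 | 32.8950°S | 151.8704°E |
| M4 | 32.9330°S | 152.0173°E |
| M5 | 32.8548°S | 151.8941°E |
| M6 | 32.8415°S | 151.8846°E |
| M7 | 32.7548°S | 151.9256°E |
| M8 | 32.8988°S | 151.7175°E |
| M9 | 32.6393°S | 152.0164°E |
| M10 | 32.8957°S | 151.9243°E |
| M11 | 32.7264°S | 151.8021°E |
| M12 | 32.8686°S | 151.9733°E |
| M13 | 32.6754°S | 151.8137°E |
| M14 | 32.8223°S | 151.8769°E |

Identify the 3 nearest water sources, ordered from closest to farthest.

Distances from 32.8119°S, 151.8428°E:
M1: √((0.1472·111.32)² + (-0.0325·93.59)²) = √(268.510959 + 9.251787) = 16.6662 km
M2: √((-0.0995·111.32)² + (-0.0164·93.59)²) = √(122.685308 + 2.355844) = 11.1822 km
M3: √((-0.0831·111.32)² + (0.0276·93.59)²) = √(85.575302 + 6.672323) = 9.6046 km
M4: √((-0.1211·111.32)² + (0.1745·93.59)²) = √(181.733371 + 266.716422) = 21.1766 km
M5: √((-0.0429·111.32)² + (0.0513·93.59)²) = √(22.806623 + 23.051205) = 6.7718 km
M6: √((-0.0296·111.32)² + (0.0418·93.59)²) = √(10.857499 + 15.304229) = 5.1149 km
M7: √((0.0571·111.32)² + (0.0828·93.59)²) = √(40.403465 + 60.050907) = 10.0227 km
M8: √((-0.0869·111.32)² + (-0.1253·93.59)²) = √(93.580626 + 137.518471) = 15.2019 km
M9: √((0.1726·111.32)² + (0.1736·93.59)²) = √(369.171340 + 263.972288) = 25.1623 km
M10: √((-0.0838·111.32)² + (0.0815·93.59)²) = √(87.023076 + 58.180053) = 12.0500 km
M11: √((0.0855·111.32)² + (-0.0407·93.59)²) = √(90.589659 + 14.509342) = 10.2518 km
M12: √((-0.0567·111.32)² + (0.1305·93.59)²) = √(39.839375 + 149.169460) = 13.7480 km
M13: √((0.1365·111.32)² + (-0.0291·93.59)²) = √(230.893495 + 7.417283) = 15.4373 km
M14: √((-0.0104·111.32)² + (0.0341·93.59)²) = √(1.340334 + 10.185155) = 3.3949 km
Sorted: M14 (3.3949 km) < M6 (5.1149 km) < M5 (6.7718 km) < M3 (9.6046 km) < M7 (10.0227 km) < …

M14, M6, M5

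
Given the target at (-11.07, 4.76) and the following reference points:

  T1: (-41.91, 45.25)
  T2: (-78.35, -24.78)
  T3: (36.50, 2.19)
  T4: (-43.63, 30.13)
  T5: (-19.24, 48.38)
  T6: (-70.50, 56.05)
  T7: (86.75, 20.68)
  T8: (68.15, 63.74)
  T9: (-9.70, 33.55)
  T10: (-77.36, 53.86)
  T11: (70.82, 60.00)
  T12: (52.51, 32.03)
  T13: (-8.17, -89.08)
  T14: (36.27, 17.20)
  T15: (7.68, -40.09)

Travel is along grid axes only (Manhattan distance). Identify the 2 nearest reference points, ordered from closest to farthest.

T9, T3

Distances from (-11.07, 4.76):
T1: |-30.84| + |40.49| = 30.84 + 40.49 = 71.33
T2: |-67.28| + |-29.54| = 67.28 + 29.54 = 96.82
T3: |47.57| + |-2.57| = 47.57 + 2.57 = 50.14
T4: |-32.56| + |25.37| = 32.56 + 25.37 = 57.93
T5: |-8.17| + |43.62| = 8.17 + 43.62 = 51.79
T6: |-59.43| + |51.29| = 59.43 + 51.29 = 110.72
T7: |97.82| + |15.92| = 97.82 + 15.92 = 113.74
T8: |79.22| + |58.98| = 79.22 + 58.98 = 138.20
T9: |1.37| + |28.79| = 1.37 + 28.79 = 30.16
T10: |-66.29| + |49.10| = 66.29 + 49.10 = 115.39
T11: |81.89| + |55.24| = 81.89 + 55.24 = 137.13
T12: |63.58| + |27.27| = 63.58 + 27.27 = 90.85
T13: |2.90| + |-93.84| = 2.90 + 93.84 = 96.74
T14: |47.34| + |12.44| = 47.34 + 12.44 = 59.78
T15: |18.75| + |-44.85| = 18.75 + 44.85 = 63.60
Sorted: T9 (30.16) < T3 (50.14) < T5 (51.79) < T4 (57.93) < …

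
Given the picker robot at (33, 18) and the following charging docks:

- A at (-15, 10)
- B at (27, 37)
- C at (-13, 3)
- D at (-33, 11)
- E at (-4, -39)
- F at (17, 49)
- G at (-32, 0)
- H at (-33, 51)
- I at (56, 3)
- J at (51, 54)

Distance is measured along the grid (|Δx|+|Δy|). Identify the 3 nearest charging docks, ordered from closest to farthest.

B, I, F

Distances from (33, 18):
A: 56
B: 25
C: 61
D: 73
E: 94
F: 47
G: 83
H: 99
I: 38
J: 54
Sorted: B (25) < I (38) < F (47) < J (54) < A (56) < …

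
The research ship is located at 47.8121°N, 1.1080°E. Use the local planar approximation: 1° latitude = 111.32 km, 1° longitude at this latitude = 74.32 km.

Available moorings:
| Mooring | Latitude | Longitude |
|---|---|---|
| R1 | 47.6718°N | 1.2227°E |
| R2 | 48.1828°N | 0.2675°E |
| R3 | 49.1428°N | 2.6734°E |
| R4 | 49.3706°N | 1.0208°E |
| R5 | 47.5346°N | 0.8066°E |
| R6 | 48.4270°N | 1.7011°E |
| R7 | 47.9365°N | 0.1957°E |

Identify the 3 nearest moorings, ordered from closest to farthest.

Distances from 47.8121°N, 1.1080°E:
R1: 17.7931 km
R2: 74.8659 km
R3: 188.3578 km
R4: 173.6132 km
R5: 38.1580 km
R6: 81.4154 km
R7: 69.2019 km
Sorted: R1 (17.7931 km) < R5 (38.1580 km) < R7 (69.2019 km) < R2 (74.8659 km) < R6 (81.4154 km) < …

R1, R5, R7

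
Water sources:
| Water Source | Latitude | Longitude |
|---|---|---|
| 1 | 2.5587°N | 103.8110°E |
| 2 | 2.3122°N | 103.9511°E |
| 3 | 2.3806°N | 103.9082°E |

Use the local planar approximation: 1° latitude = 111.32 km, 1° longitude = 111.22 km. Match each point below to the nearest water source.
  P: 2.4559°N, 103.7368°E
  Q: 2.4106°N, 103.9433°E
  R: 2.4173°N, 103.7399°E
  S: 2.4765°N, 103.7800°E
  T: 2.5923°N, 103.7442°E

P at 2.4559°N, 103.7368°E:
  1: 14.1089 km
  2: 28.7050 km
  3: 20.8247 km
  → nearest: 1 (14.1089 km)
Q at 2.4106°N, 103.9433°E:
  1: 22.0979 km
  2: 10.9882 km
  3: 5.1374 km
  → nearest: 3 (5.1374 km)
R at 2.4173°N, 103.7399°E:
  1: 17.6153 km
  2: 26.2421 km
  3: 19.1590 km
  → nearest: 1 (17.6153 km)
S at 2.4765°N, 103.7800°E:
  1: 9.7785 km
  2: 26.3941 km
  3: 17.8121 km
  → nearest: 1 (9.7785 km)
T at 2.5923°N, 103.7442°E:
  1: 8.3179 km
  2: 38.7526 km
  3: 29.8006 km
  → nearest: 1 (8.3179 km)

P→1; Q→3; R→1; S→1; T→1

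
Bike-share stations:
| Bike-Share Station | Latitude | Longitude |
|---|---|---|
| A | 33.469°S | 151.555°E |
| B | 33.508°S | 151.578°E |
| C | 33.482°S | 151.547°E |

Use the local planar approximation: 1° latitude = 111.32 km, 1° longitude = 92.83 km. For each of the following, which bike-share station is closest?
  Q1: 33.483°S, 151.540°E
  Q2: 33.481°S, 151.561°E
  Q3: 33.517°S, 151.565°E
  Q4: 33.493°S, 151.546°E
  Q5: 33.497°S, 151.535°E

Q1→C; Q2→C; Q3→B; Q4→C; Q5→C

Q1 at 33.483°S, 151.540°E:
  A: 2.090 km
  B: 4.493 km
  C: 0.659 km
  → nearest: C (0.659 km)
Q2 at 33.481°S, 151.561°E:
  A: 1.447 km
  B: 3.395 km
  C: 1.304 km
  → nearest: C (1.304 km)
Q3 at 33.517°S, 151.565°E:
  A: 5.423 km
  B: 1.568 km
  C: 4.239 km
  → nearest: B (1.568 km)
Q4 at 33.493°S, 151.546°E:
  A: 2.799 km
  B: 3.408 km
  C: 1.228 km
  → nearest: C (1.228 km)
Q5 at 33.497°S, 151.535°E:
  A: 3.628 km
  B: 4.175 km
  C: 2.007 km
  → nearest: C (2.007 km)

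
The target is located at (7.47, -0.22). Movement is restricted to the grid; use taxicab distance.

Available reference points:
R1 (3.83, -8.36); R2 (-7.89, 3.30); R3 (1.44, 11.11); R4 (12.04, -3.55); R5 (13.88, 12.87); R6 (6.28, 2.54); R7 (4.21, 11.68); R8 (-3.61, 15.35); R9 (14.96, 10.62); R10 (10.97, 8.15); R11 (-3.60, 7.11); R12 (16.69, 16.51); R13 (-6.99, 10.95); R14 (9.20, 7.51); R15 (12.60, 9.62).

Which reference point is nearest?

Distances from (7.47, -0.22):
R1: |-3.64| + |-8.14| = 3.64 + 8.14 = 11.78
R2: |-15.36| + |3.52| = 15.36 + 3.52 = 18.88
R3: |-6.03| + |11.33| = 6.03 + 11.33 = 17.36
R4: |4.57| + |-3.33| = 4.57 + 3.33 = 7.90
R5: |6.41| + |13.09| = 6.41 + 13.09 = 19.50
R6: |-1.19| + |2.76| = 1.19 + 2.76 = 3.95
R7: |-3.26| + |11.90| = 3.26 + 11.90 = 15.16
R8: |-11.08| + |15.57| = 11.08 + 15.57 = 26.65
R9: |7.49| + |10.84| = 7.49 + 10.84 = 18.33
R10: |3.50| + |8.37| = 3.50 + 8.37 = 11.87
R11: |-11.07| + |7.33| = 11.07 + 7.33 = 18.40
R12: |9.22| + |16.73| = 9.22 + 16.73 = 25.95
R13: |-14.46| + |11.17| = 14.46 + 11.17 = 25.63
R14: |1.73| + |7.73| = 1.73 + 7.73 = 9.46
R15: |5.13| + |9.84| = 5.13 + 9.84 = 14.97
Minimum: R6 at 3.95.

R6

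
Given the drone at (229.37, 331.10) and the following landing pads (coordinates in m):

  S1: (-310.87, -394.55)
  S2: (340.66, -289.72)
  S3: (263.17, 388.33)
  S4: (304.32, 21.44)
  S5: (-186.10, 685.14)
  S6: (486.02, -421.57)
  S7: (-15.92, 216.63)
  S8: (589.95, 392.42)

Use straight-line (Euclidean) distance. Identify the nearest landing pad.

S3

Distances from (229.37, 331.10):
S1: √((-540.24)² + (-725.65)²) = √(291859.2576 + 526567.9225) = 904.67 m
S2: √((111.29)² + (-620.82)²) = √(12385.4641 + 385417.4724) = 630.72 m
S3: √((33.80)² + (57.23)²) = √(1142.4400 + 3275.2729) = 66.47 m
S4: √((74.95)² + (-309.66)²) = √(5617.5025 + 95889.3156) = 318.60 m
S5: √((-415.47)² + (354.04)²) = √(172615.3209 + 125344.3216) = 545.86 m
S6: √((256.65)² + (-752.67)²) = √(65869.2225 + 566512.1289) = 795.22 m
S7: √((-245.29)² + (-114.47)²) = √(60167.1841 + 13103.3809) = 270.69 m
S8: √((360.58)² + (61.32)²) = √(130017.9364 + 3760.1424) = 365.76 m
Minimum: S3 at 66.47 m.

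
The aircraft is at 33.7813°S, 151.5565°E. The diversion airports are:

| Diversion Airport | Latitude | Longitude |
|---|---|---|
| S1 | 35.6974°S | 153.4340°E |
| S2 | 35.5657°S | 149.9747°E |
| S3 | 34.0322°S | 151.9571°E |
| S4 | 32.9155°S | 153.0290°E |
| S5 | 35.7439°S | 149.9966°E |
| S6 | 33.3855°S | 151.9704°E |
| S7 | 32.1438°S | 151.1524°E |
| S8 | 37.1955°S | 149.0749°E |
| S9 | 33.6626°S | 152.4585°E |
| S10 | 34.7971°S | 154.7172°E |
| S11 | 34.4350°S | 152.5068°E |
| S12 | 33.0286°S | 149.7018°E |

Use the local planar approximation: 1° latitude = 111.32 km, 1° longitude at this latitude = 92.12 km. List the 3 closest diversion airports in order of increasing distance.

Distances from 33.7813°S, 151.5565°E:
S1: 274.6098 km
S2: 246.3546 km
S3: 46.2812 km
S4: 166.4010 km
S5: 261.4979 km
S6: 58.2675 km
S7: 186.0487 km
S8: 443.5228 km
S9: 84.1363 km
S10: 312.3510 km
S11: 113.8376 km
S12: 190.2952 km
Sorted: S3 (46.2812 km) < S6 (58.2675 km) < S9 (84.1363 km) < S11 (113.8376 km) < S4 (166.4010 km) < …

S3, S6, S9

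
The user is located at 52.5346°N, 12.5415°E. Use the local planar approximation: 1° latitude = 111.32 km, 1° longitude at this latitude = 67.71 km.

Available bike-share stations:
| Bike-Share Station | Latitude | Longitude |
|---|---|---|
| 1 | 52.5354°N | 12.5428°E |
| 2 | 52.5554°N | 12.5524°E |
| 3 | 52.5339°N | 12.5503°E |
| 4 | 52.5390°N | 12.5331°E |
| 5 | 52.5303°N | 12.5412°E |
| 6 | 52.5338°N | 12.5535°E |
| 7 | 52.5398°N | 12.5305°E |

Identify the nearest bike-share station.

Distances from 52.5346°N, 12.5415°E:
1: 0.1252 km
2: 2.4302 km
3: 0.6009 km
4: 0.7506 km
5: 0.4791 km
6: 0.8174 km
7: 0.9433 km
Minimum: 1 at 0.1252 km.

1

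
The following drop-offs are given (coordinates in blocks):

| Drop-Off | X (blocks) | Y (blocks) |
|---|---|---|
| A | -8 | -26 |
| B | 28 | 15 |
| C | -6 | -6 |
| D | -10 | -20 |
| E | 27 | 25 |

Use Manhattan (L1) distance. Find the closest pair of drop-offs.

Pairwise distances:
A–B: |36| + |41| = 36 + 41 = 77 blocks
A–C: |2| + |20| = 2 + 20 = 22 blocks
A–D: |-2| + |6| = 2 + 6 = 8 blocks
A–E: |35| + |51| = 35 + 51 = 86 blocks
B–C: |-34| + |-21| = 34 + 21 = 55 blocks
B–D: |-38| + |-35| = 38 + 35 = 73 blocks
B–E: |-1| + |10| = 1 + 10 = 11 blocks
C–D: |-4| + |-14| = 4 + 14 = 18 blocks
C–E: |33| + |31| = 33 + 31 = 64 blocks
D–E: |37| + |45| = 37 + 45 = 82 blocks
Closest pair: A–D at 8 blocks.

A and D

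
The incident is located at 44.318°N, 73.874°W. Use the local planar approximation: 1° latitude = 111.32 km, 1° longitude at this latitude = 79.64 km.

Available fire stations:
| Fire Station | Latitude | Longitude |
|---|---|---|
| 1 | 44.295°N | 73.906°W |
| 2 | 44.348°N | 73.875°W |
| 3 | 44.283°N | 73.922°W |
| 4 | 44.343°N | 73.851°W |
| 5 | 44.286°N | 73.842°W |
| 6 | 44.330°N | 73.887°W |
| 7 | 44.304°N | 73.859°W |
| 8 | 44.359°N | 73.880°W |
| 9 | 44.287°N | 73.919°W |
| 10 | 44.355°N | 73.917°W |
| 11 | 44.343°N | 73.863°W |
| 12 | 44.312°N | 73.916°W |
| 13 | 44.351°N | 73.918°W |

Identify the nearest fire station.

Distances from 44.318°N, 73.874°W:
1: √((-0.023·111.32)² + (-0.032·79.64)²) = √(6.55544 + 6.49475) = 3.613 km
2: √((0.030·111.32)² + (-0.001·79.64)²) = √(11.15293 + 0.00634) = 3.341 km
3: √((-0.035·111.32)² + (-0.048·79.64)²) = √(15.18037 + 14.61319) = 5.458 km
4: √((0.025·111.32)² + (0.023·79.64)²) = √(7.74509 + 3.35520) = 3.332 km
5: √((-0.032·111.32)² + (0.032·79.64)²) = √(12.68955 + 6.49475) = 4.380 km
6: √((0.012·111.32)² + (-0.013·79.64)²) = √(1.78447 + 1.07189) = 1.690 km
7: √((-0.014·111.32)² + (0.015·79.64)²) = √(2.42886 + 1.42707) = 1.964 km
8: √((0.041·111.32)² + (-0.006·79.64)²) = √(20.83119 + 0.22833) = 4.589 km
9: √((-0.031·111.32)² + (-0.045·79.64)²) = √(11.90885 + 12.84362) = 4.975 km
10: √((0.037·111.32)² + (-0.043·79.64)²) = √(16.96484 + 11.72734) = 5.357 km
11: √((0.025·111.32)² + (0.011·79.64)²) = √(7.74509 + 0.76745) = 2.918 km
12: √((-0.006·111.32)² + (-0.042·79.64)²) = √(0.44612 + 11.18822) = 3.411 km
13: √((0.033·111.32)² + (-0.044·79.64)²) = √(13.49504 + 12.27914) = 5.077 km
Minimum: 6 at 1.690 km.

6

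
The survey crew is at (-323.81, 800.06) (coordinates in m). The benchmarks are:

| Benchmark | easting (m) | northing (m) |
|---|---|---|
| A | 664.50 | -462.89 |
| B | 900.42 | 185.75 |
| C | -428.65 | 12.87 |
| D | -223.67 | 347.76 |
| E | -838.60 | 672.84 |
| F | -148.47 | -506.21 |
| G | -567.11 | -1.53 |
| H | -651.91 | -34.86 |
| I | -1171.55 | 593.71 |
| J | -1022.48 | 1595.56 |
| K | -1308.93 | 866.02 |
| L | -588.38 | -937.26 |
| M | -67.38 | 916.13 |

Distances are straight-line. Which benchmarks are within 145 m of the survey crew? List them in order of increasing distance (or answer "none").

Distances from (-323.81, 800.06):
A: √((988.31)² + (-1262.95)²) = √(976756.6561 + 1595042.7025) = 1603.68 m
B: √((1224.23)² + (-614.31)²) = √(1498739.0929 + 377376.7761) = 1369.71 m
C: √((-104.84)² + (-787.19)²) = √(10991.4256 + 619668.0961) = 794.14 m
D: √((100.14)² + (-452.30)²) = √(10028.0196 + 204575.2900) = 463.25 m
E: √((-514.79)² + (-127.22)²) = √(265008.7441 + 16184.9284) = 530.28 m
F: √((175.34)² + (-1306.27)²) = √(30744.1156 + 1706341.3129) = 1317.99 m
G: √((-243.30)² + (-801.59)²) = √(59194.8900 + 642546.5281) = 837.70 m
H: √((-328.10)² + (-834.92)²) = √(107649.6100 + 697091.4064) = 897.07 m
I: √((-847.74)² + (-206.35)²) = √(718663.1076 + 42580.3225) = 872.49 m
J: √((-698.67)² + (795.50)²) = √(488139.7689 + 632820.2500) = 1058.75 m
K: √((-985.12)² + (65.96)²) = √(970461.4144 + 4350.7216) = 987.33 m
L: √((-264.57)² + (-1737.32)²) = √(69997.2849 + 3018280.7824) = 1757.35 m
M: √((256.43)² + (116.07)²) = √(65756.3449 + 13472.2449) = 281.48 m
Threshold 145 m: none within range.

none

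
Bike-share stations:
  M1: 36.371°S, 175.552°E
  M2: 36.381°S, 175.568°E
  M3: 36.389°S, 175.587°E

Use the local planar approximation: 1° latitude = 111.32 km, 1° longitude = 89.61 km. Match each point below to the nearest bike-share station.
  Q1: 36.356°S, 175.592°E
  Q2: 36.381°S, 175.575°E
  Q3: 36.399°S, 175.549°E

Q1→M2; Q2→M2; Q3→M2

Q1 at 36.356°S, 175.592°E:
  M1: 3.954 km
  M2: 3.517 km
  M3: 3.701 km
  → nearest: M2 (3.517 km)
Q2 at 36.381°S, 175.575°E:
  M1: 2.342 km
  M2: 0.627 km
  M3: 1.396 km
  → nearest: M2 (0.627 km)
Q3 at 36.399°S, 175.549°E:
  M1: 3.129 km
  M2: 2.629 km
  M3: 3.583 km
  → nearest: M2 (2.629 km)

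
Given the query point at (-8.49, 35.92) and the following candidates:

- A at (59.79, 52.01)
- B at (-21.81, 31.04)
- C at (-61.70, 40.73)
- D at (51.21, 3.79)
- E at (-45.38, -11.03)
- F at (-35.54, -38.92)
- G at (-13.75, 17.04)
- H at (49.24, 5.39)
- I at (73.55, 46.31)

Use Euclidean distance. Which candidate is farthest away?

I

Distances from (-8.49, 35.92):
A: 70.15
B: 14.19
C: 53.43
D: 67.80
E: 59.71
F: 79.58
G: 19.60
H: 65.31
I: 82.70
Maximum: I at 82.70.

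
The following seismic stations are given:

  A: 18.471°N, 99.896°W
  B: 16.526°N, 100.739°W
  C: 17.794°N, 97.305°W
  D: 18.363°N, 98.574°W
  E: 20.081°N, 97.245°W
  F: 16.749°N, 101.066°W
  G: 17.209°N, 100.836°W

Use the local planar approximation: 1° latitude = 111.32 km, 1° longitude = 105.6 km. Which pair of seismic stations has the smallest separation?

B and F

Pairwise distances:
A–B: √((-1.945·111.32)² + (-0.843·105.6)²) = √(46879.78450 + 7924.70283) = 234.104 km
A–C: √((-0.677·111.32)² + (2.591·105.6)²) = √(5679.67823 + 74862.21321) = 283.799 km
A–D: √((-0.108·111.32)² + (1.322·105.6)²) = √(144.54195 + 19489.05345) = 140.120 km
A–E: √((1.610·111.32)² + (2.651·105.6)²) = √(32121.67232 + 78369.53896) = 332.402 km
A–F: √((-1.722·111.32)² + (-1.170·105.6)²) = √(36746.22158 + 15265.09670) = 228.060 km
A–G: √((-1.262·111.32)² + (-0.940·105.6)²) = √(19736.27124 + 9853.34170) = 172.016 km
B–C: √((1.268·111.32)² + (3.434·105.6)²) = √(19924.38396 + 131500.80700) = 389.134 km
B–D: √((1.837·111.32)² + (2.165·105.6)²) = √(41818.13959 + 52268.93338) = 306.736 km
B–E: √((3.555·111.32)² + (3.494·105.6)²) = √(156612.20545 + 136136.20433) = 541.062 km
B–F: √((0.223·111.32)² + (-0.327·105.6)²) = √(616.24885 + 1192.40377) = 42.528 km
B–G: √((0.683·111.32)² + (-0.097·105.6)²) = √(5780.79812 + 104.92315) = 76.718 km
C–D: √((0.569·111.32)² + (-1.269·105.6)²) = √(4012.09242 + 17957.71524) = 148.222 km
C–E: √((2.287·111.32)² + (0.060·105.6)²) = √(64815.47745 + 40.14490) = 254.668 km
C–F: √((-1.045·111.32)² + (-3.761·105.6)²) = √(13532.52930 + 157737.33651) = 413.848 km
C–G: √((-0.585·111.32)² + (-3.531·105.6)²) = √(4240.90093 + 139034.72158) = 378.518 km
D–E: √((1.718·111.32)² + (1.329·105.6)²) = √(36575.70571 + 19695.98924) = 237.217 km
D–F: √((-1.614·111.32)² + (-2.492·105.6)²) = √(32281.48138 + 69250.65929) = 318.641 km
D–G: √((-1.154·111.32)² + (-2.262·105.6)²) = √(16502.81431 + 57057.53924) = 271.220 km
E–F: √((-3.332·111.32)² + (-3.821·105.6)²) = √(137580.34076 + 162810.31321) = 548.079 km
E–G: √((-2.872·111.32)² + (-3.591·105.6)²) = √(102215.14910 + 143799.92073) = 495.999 km
F–G: √((0.460·111.32)² + (0.230·105.6)²) = √(2622.17733 + 589.90694) = 56.675 km
Closest pair: B–F at 42.528 km.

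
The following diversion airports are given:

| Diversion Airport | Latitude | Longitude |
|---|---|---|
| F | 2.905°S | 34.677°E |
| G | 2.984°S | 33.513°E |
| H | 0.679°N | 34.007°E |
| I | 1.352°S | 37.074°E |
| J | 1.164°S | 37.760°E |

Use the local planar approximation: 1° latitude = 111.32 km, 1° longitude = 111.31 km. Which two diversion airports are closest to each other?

I and J

Pairwise distances:
F–G: 129.863 km
F–H: 405.881 km
F–I: 317.923 km
F–J: 394.115 km
G–H: 411.456 km
G–I: 436.026 km
G–J: 514.320 km
H–I: 409.466 km
H–J: 465.407 km
I–J: 79.175 km
Closest pair: I–J at 79.175 km.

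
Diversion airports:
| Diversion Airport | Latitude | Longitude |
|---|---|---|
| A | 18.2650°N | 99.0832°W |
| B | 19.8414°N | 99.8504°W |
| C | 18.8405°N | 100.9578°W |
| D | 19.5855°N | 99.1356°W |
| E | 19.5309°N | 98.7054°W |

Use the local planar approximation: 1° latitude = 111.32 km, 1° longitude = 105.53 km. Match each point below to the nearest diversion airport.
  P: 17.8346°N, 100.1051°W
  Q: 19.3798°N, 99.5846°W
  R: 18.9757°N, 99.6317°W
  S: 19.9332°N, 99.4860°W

P at 17.8346°N, 100.1051°W:
  A: √((0.4304·111.32)² + (1.0219·105.53)²) = √(2295.572009 + 11629.704359) = 118.0054 km
  B: √((2.0068·111.32)² + (0.2547·105.53)²) = √(49906.208886 + 722.453278) = 225.0081 km
  C: √((1.0059·111.32)² + (-0.8527·105.53)²) = √(12538.801051 + 8097.377792) = 143.6530 km
  D: √((1.7509·111.32)² + (0.9695·105.53)²) = √(37989.981386 + 10467.609269) = 220.1308 km
  E: √((1.6963·111.32)² + (1.3997·105.53)²) = √(35657.568033 + 21818.344838) = 239.7413 km
  → nearest: A (118.0054 km)
Q at 19.3798°N, 99.5846°W:
  A: √((-1.1148·111.32)² + (0.5014·105.53)²) = √(15400.694835 + 2799.758266) = 134.9091 km
  B: √((0.4616·111.32)² + (-0.2658·105.53)²) = √(2640.450289 + 786.795431) = 58.5427 km
  C: √((-0.5393·111.32)² + (-1.3732·105.53)²) = √(3604.186336 + 21000.008271) = 156.8572 km
  D: √((0.2057·111.32)² + (0.4490·105.53)²) = √(524.342401 + 2245.145846) = 52.6259 km
  E: √((0.1511·111.32)² + (0.8792·105.53)²) = √(282.927605 + 8608.495070) = 94.2943 km
  → nearest: D (52.6259 km)
R at 18.9757°N, 99.6317°W:
  A: √((-0.7107·111.32)² + (0.5485·105.53)²) = √(6259.202846 + 3350.465421) = 98.0289 km
  B: √((0.8657·111.32)² + (-0.2187·105.53)²) = √(9287.123704 + 532.659212) = 99.0948 km
  C: √((-0.1352·111.32)² + (-1.3261·105.53)²) = √(226.516467 + 19584.136451) = 140.7503 km
  D: √((0.6098·111.32)² + (0.4961·105.53)²) = √(4608.093000 + 2740.881947) = 85.7262 km
  E: √((0.5552·111.32)² + (0.9263·105.53)²) = √(3819.841214 + 9555.539330) = 115.6520 km
  → nearest: D (85.7262 km)
S at 19.9332°N, 99.4860°W:
  A: √((-1.6682·111.32)² + (0.4028·105.53)²) = √(34485.984530 + 1806.886196) = 190.5069 km
  B: √((-0.0918·111.32)² + (-0.3644·105.53)²) = √(104.431558 + 1478.797177) = 39.7898 km
  C: √((-1.0927·111.32)² + (-1.4718·105.53)²) = √(14796.134874 + 24124.008535) = 197.2819 km
  D: √((-0.3477·111.32)² + (0.3504·105.53)²) = √(1498.151649 + 1367.351185) = 53.5304 km
  E: √((-0.4023·111.32)² + (0.7806·105.53)²) = √(2005.609880 + 6785.923668) = 93.7632 km
  → nearest: B (39.7898 km)

P→A; Q→D; R→D; S→B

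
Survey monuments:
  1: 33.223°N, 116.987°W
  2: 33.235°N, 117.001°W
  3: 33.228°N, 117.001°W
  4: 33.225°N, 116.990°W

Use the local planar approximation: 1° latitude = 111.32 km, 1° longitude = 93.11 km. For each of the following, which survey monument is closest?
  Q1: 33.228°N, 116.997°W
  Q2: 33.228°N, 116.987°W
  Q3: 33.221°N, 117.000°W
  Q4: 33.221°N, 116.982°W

Q1→3; Q2→4; Q3→3; Q4→1

Q1 at 33.228°N, 116.997°W:
  1: 1.085 km
  2: 0.864 km
  3: 0.372 km
  4: 0.732 km
  → nearest: 3 (0.372 km)
Q2 at 33.228°N, 116.987°W:
  1: 0.557 km
  2: 1.519 km
  3: 1.304 km
  4: 0.435 km
  → nearest: 4 (0.435 km)
Q3 at 33.221°N, 117.000°W:
  1: 1.231 km
  2: 1.561 km
  3: 0.785 km
  4: 1.032 km
  → nearest: 3 (0.785 km)
Q4 at 33.221°N, 116.982°W:
  1: 0.516 km
  2: 2.358 km
  3: 1.933 km
  4: 0.868 km
  → nearest: 1 (0.516 km)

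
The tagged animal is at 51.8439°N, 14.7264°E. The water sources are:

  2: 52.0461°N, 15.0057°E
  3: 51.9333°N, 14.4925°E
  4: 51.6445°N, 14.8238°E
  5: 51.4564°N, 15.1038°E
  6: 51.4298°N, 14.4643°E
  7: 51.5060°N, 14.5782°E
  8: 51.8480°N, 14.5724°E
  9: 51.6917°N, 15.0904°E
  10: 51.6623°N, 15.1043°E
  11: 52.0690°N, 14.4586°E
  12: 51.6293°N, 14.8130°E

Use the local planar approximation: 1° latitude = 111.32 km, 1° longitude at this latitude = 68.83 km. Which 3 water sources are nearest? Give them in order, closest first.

8, 3, 4

Distances from 51.8439°N, 14.7264°E:
2: 29.6010 km
3: 18.9270 km
4: 23.1875 km
5: 50.3541 km
6: 49.5020 km
7: 38.9736 km
8: 10.6096 km
9: 30.2452 km
10: 32.9430 km
11: 31.1075 km
12: 24.6217 km
Sorted: 8 (10.6096 km) < 3 (18.9270 km) < 4 (23.1875 km) < 12 (24.6217 km) < 2 (29.6010 km) < …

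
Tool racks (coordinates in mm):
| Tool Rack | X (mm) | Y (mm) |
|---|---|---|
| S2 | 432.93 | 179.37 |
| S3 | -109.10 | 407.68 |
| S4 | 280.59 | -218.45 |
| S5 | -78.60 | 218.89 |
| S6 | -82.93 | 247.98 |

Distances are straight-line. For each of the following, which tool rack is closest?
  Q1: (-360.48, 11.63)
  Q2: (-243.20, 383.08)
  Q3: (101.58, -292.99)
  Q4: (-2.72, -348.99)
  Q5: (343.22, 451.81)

Q1 at (-360.48, 11.63):
  S2: 810.95 mm
  S3: 469.09 mm
  S4: 681.11 mm
  S5: 349.88 mm
  S6: 364.55 mm
  → nearest: S5 (349.88 mm)
Q2 at (-243.20, 383.08):
  S2: 706.15 mm
  S3: 136.34 mm
  S4: 797.62 mm
  S5: 232.49 mm
  S6: 209.62 mm
  → nearest: S3 (136.34 mm)
Q3 at (101.58, -292.99):
  S2: 576.99 mm
  S3: 731.66 mm
  S4: 193.91 mm
  S5: 542.67 mm
  S6: 571.57 mm
  → nearest: S4 (193.91 mm)
Q4 at (-2.72, -348.99):
  S2: 684.80 mm
  S3: 764.11 mm
  S4: 311.94 mm
  S5: 572.93 mm
  S6: 602.33 mm
  → nearest: S4 (311.94 mm)
Q5 at (343.22, 451.81):
  S2: 286.83 mm
  S3: 454.47 mm
  S4: 673.18 mm
  S5: 481.85 mm
  S6: 472.39 mm
  → nearest: S2 (286.83 mm)

Q1→S5; Q2→S3; Q3→S4; Q4→S4; Q5→S2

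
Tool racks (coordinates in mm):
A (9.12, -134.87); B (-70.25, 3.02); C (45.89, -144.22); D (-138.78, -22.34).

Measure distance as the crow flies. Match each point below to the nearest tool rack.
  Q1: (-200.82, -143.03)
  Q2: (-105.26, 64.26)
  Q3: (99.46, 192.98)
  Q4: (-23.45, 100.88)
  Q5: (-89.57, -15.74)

Q1→D; Q2→B; Q3→B; Q4→B; Q5→B

Q1 at (-200.82, -143.03):
  A: 210.10 mm
  B: 195.91 mm
  C: 246.71 mm
  D: 135.70 mm
  → nearest: D (135.70 mm)
Q2 at (-105.26, 64.26):
  A: 229.64 mm
  B: 70.54 mm
  C: 257.51 mm
  D: 92.86 mm
  → nearest: B (70.54 mm)
Q3 at (99.46, 192.98):
  A: 340.07 mm
  B: 254.73 mm
  C: 341.43 mm
  D: 321.12 mm
  → nearest: B (254.73 mm)
Q4 at (-23.45, 100.88):
  A: 237.99 mm
  B: 108.47 mm
  C: 254.72 mm
  D: 168.77 mm
  → nearest: B (108.47 mm)
Q5 at (-89.57, -15.74):
  A: 154.70 mm
  B: 26.93 mm
  C: 186.70 mm
  D: 49.65 mm
  → nearest: B (26.93 mm)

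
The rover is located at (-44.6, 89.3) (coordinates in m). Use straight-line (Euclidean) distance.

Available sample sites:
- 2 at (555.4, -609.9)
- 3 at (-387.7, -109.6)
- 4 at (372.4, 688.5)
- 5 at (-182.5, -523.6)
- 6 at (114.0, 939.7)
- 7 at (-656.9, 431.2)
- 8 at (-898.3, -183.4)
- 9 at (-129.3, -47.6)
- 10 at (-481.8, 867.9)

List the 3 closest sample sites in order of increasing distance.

9, 3, 5

Distances from (-44.6, 89.3):
2: √((600.0)² + (-699.2)²) = √(360000.000 + 488880.640) = 921.3 m
3: √((-343.1)² + (-198.9)²) = √(117717.610 + 39561.210) = 396.6 m
4: √((417.0)² + (599.2)²) = √(173889.000 + 359040.640) = 730.0 m
5: √((-137.9)² + (-612.9)²) = √(19016.410 + 375646.410) = 628.2 m
6: √((158.6)² + (850.4)²) = √(25153.960 + 723180.160) = 865.1 m
7: √((-612.3)² + (341.9)²) = √(374911.290 + 116895.610) = 701.3 m
8: √((-853.7)² + (-272.7)²) = √(728803.690 + 74365.290) = 896.2 m
9: √((-84.7)² + (-136.9)²) = √(7174.090 + 18741.610) = 161.0 m
10: √((-437.2)² + (778.6)²) = √(191143.840 + 606217.960) = 893.0 m
Sorted: 9 (161.0 m) < 3 (396.6 m) < 5 (628.2 m) < 7 (701.3 m) < 4 (730.0 m) < …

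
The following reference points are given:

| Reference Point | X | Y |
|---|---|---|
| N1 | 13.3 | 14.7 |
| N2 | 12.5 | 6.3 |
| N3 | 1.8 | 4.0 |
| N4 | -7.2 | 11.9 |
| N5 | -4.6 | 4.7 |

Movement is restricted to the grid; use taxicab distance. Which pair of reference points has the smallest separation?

N3 and N5

Pairwise distances:
N1–N2: 9.2
N1–N3: 22.2
N1–N4: 23.3
N1–N5: 27.9
N2–N3: 13.0
N2–N4: 25.3
N2–N5: 18.7
N3–N4: 16.9
N3–N5: 7.1
N4–N5: 9.8
Closest pair: N3–N5 at 7.1.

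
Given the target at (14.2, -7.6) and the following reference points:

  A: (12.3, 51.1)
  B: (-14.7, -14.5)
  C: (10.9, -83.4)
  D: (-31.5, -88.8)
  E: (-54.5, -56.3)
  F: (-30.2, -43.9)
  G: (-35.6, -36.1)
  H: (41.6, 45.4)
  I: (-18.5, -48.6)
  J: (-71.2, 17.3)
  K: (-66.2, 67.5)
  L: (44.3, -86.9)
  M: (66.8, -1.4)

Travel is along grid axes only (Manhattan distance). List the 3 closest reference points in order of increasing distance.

B, M, A

Distances from (14.2, -7.6):
A: |-1.9| + |58.7| = 1.9 + 58.7 = 60.6
B: |-28.9| + |-6.9| = 28.9 + 6.9 = 35.8
C: |-3.3| + |-75.8| = 3.3 + 75.8 = 79.1
D: |-45.7| + |-81.2| = 45.7 + 81.2 = 126.9
E: |-68.7| + |-48.7| = 68.7 + 48.7 = 117.4
F: |-44.4| + |-36.3| = 44.4 + 36.3 = 80.7
G: |-49.8| + |-28.5| = 49.8 + 28.5 = 78.3
H: |27.4| + |53.0| = 27.4 + 53.0 = 80.4
I: |-32.7| + |-41.0| = 32.7 + 41.0 = 73.7
J: |-85.4| + |24.9| = 85.4 + 24.9 = 110.3
K: |-80.4| + |75.1| = 80.4 + 75.1 = 155.5
L: |30.1| + |-79.3| = 30.1 + 79.3 = 109.4
M: |52.6| + |6.2| = 52.6 + 6.2 = 58.8
Sorted: B (35.8) < M (58.8) < A (60.6) < I (73.7) < G (78.3) < …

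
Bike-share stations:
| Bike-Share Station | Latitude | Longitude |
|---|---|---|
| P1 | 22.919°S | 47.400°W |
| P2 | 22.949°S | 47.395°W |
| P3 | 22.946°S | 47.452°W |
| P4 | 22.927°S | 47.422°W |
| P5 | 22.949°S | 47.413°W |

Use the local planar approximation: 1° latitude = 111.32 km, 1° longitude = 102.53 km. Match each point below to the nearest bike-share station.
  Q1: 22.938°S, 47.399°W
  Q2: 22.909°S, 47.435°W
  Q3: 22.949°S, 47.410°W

Q1 at 22.938°S, 47.399°W:
  P1: √((0.019·111.32)² + (-0.001·102.53)²) = √(4.47356 + 0.01051) = 2.118 km
  P2: √((-0.011·111.32)² + (0.004·102.53)²) = √(1.49945 + 0.16820) = 1.291 km
  P3: √((-0.008·111.32)² + (-0.053·102.53)²) = √(0.79310 + 29.52933) = 5.507 km
  P4: √((0.011·111.32)² + (-0.023·102.53)²) = √(1.49945 + 5.56106) = 2.657 km
  P5: √((-0.011·111.32)² + (-0.014·102.53)²) = √(1.49945 + 2.06043) = 1.887 km
  → nearest: P2 (1.291 km)
Q2 at 22.909°S, 47.435°W:
  P1: √((-0.010·111.32)² + (0.035·102.53)²) = √(1.23921 + 12.87769) = 3.757 km
  P2: √((-0.040·111.32)² + (0.040·102.53)²) = √(19.82743 + 16.81984) = 6.054 km
  P3: √((-0.037·111.32)² + (-0.017·102.53)²) = √(16.96484 + 3.03808) = 4.472 km
  P4: √((-0.018·111.32)² + (0.013·102.53)²) = √(4.01505 + 1.77660) = 2.407 km
  P5: √((-0.040·111.32)² + (0.022·102.53)²) = √(19.82743 + 5.08800) = 4.992 km
  → nearest: P4 (2.407 km)
Q3 at 22.949°S, 47.410°W:
  P1: √((0.030·111.32)² + (0.010·102.53)²) = √(11.15293 + 1.05124) = 3.493 km
  P2: √((0.000·111.32)² + (0.015·102.53)²) = √(0.00000 + 2.36529) = 1.538 km
  P3: √((0.003·111.32)² + (-0.042·102.53)²) = √(0.11153 + 18.54388) = 4.319 km
  P4: √((0.022·111.32)² + (-0.012·102.53)²) = √(5.99780 + 1.51379) = 2.741 km
  P5: √((0.000·111.32)² + (-0.003·102.53)²) = √(0.00000 + 0.09461) = 0.308 km
  → nearest: P5 (0.308 km)

Q1→P2; Q2→P4; Q3→P5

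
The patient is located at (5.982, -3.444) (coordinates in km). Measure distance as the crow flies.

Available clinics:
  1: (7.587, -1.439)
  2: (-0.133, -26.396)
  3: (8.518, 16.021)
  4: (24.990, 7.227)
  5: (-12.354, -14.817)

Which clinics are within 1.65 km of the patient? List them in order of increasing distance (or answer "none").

none

Distances from (5.982, -3.444):
1: √((1.605)² + (2.005)²) = √(2.57602 + 4.02002) = 2.568 km
2: √((-6.115)² + (-22.952)²) = √(37.39323 + 526.79430) = 23.753 km
3: √((2.536)² + (19.465)²) = √(6.43130 + 378.88622) = 19.630 km
4: √((19.008)² + (10.671)²) = √(361.30406 + 113.87024) = 21.798 km
5: √((-18.336)² + (-11.373)²) = √(336.20890 + 129.34513) = 21.577 km
Threshold 1.65 km: none within range.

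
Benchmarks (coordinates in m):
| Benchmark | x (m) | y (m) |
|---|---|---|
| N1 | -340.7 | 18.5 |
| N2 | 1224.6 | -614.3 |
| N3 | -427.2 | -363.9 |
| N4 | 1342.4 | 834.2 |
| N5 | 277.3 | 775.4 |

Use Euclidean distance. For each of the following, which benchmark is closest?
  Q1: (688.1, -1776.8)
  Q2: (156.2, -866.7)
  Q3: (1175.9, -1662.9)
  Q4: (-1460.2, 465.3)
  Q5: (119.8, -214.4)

Q1→N2; Q2→N3; Q3→N2; Q4→N1; Q5→N1

Q1 at (688.1, -1776.8):
  N1: 2069.2 m
  N2: 1280.3 m
  N3: 1800.1 m
  N4: 2691.7 m
  N5: 2585.0 m
  → nearest: N2 (1280.3 m)
Q2 at (156.2, -866.7):
  N1: 1015.1 m
  N2: 1097.8 m
  N3: 770.2 m
  N4: 2073.7 m
  N5: 1646.6 m
  → nearest: N3 (770.2 m)
Q3 at (1175.9, -1662.9):
  N1: 2264.3 m
  N2: 1049.7 m
  N3: 2063.3 m
  N4: 2502.6 m
  N5: 2598.6 m
  → nearest: N2 (1049.7 m)
Q4 at (-1460.2, 465.3):
  N1: 1205.4 m
  N2: 2893.7 m
  N3: 1324.6 m
  N4: 2826.8 m
  N5: 1765.0 m
  → nearest: N1 (1205.4 m)
Q5 at (119.8, -214.4):
  N1: 516.0 m
  N2: 1174.9 m
  N3: 567.1 m
  N4: 1610.7 m
  N5: 1002.3 m
  → nearest: N1 (516.0 m)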